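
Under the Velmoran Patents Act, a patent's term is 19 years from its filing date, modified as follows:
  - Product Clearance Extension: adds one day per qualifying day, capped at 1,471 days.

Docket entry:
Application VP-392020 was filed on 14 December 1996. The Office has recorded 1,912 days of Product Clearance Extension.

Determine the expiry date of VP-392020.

Base term: filing date + 19 years → 14 December 2015.
Product Clearance Extension: 1912 days claimed exceeds the 1471-day cap, so +1471 days → 24 December 2019.

December 24, 2019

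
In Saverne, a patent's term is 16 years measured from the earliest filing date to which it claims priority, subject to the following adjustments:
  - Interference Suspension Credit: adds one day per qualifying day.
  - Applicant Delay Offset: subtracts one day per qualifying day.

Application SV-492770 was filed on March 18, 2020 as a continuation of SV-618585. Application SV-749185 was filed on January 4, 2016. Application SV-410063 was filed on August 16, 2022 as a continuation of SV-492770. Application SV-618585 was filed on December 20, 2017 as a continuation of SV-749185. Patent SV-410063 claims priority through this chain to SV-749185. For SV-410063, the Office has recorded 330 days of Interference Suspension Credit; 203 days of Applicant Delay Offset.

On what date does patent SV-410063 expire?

2032-05-10

Earliest priority filing: 4 January 2016.
Base term: 4 January 2016 + 16 years → 4 January 2032.
Interference Suspension Credit: +330 days → 29 November 2032.
Applicant Delay Offset: −203 days → 10 May 2032.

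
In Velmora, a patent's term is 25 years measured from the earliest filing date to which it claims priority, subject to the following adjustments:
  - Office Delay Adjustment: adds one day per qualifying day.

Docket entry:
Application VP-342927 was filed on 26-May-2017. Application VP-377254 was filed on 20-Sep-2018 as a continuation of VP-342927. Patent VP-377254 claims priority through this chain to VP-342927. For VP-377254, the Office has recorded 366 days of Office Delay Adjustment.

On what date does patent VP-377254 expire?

Earliest priority filing: 26 May 2017.
Base term: 26 May 2017 + 25 years → 26 May 2042.
Office Delay Adjustment: +366 days → 27 May 2043.

May 27, 2043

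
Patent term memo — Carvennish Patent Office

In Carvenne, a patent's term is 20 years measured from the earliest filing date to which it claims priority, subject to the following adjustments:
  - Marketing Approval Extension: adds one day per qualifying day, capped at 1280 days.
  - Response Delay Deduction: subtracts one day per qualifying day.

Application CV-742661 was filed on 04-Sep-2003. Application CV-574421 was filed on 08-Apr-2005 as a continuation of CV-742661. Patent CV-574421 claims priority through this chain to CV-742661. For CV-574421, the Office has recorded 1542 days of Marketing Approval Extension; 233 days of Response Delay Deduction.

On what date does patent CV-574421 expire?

Earliest priority filing: 4 September 2003.
Base term: 4 September 2003 + 20 years → 4 September 2023.
Marketing Approval Extension: 1542 days claimed exceeds the 1280-day cap, so +1280 days → 7 March 2027.
Response Delay Deduction: −233 days → 17 July 2026.

2026-07-17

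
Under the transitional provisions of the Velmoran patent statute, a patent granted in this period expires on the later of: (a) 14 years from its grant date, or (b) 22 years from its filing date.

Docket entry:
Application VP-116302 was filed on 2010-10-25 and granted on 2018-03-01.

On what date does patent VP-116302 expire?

(a) grant + 14 years → 1 March 2032.
(b) filing + 22 years → 25 October 2032.
Later of the two: 25 October 2032.

2032-10-25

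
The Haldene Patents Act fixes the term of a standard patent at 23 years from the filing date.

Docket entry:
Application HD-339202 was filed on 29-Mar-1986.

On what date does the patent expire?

Filing date + 23 years → 29 March 2009.

2009-03-29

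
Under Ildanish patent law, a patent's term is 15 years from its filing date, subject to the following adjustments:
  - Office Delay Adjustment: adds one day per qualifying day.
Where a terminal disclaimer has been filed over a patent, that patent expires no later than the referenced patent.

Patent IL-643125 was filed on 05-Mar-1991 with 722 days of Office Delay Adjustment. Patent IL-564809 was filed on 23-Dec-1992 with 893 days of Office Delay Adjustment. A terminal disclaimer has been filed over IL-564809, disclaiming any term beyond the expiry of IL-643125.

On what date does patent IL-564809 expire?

Natural term of IL-564809:
  Base: filing + 15 years → 23 December 2007.
  Office Delay Adjustment: +893 days → 3 June 2010.
Expiry of referenced patent IL-643125:
  Base: filing + 15 years → 5 March 2006.
  Office Delay Adjustment: +722 days → 25 February 2008.
Terminal disclaimer: IL-564809 expires on the earlier of 3 June 2010 and 25 February 2008.

2008-02-25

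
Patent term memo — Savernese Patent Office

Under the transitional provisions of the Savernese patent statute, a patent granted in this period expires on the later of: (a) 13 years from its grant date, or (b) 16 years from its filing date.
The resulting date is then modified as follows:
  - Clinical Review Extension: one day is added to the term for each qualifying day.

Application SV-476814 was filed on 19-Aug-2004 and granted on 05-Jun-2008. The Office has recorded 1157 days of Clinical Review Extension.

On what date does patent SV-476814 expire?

August 5, 2024

(a) grant + 13 years → 5 June 2021.
(b) filing + 16 years → 19 August 2020.
Later of the two: 5 June 2021.
Clinical Review Extension: +1157 days → 5 August 2024.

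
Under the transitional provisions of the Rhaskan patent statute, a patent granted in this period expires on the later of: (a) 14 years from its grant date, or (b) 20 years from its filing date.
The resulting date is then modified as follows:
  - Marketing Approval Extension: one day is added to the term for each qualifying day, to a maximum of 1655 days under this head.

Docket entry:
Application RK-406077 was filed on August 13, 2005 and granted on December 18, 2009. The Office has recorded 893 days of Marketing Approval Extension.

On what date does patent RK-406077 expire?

(a) grant + 14 years → 18 December 2023.
(b) filing + 20 years → 13 August 2025.
Later of the two: 13 August 2025.
Marketing Approval Extension: 893 days (within the 1655-day cap) → +893 days → 23 January 2028.

2028-01-23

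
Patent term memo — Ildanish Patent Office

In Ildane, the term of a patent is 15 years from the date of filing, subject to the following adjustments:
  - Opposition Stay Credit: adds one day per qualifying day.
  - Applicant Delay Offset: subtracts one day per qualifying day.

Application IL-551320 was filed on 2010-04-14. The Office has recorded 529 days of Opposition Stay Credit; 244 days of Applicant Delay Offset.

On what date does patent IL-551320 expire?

2026-01-24

Base term: filing date + 15 years → 14 April 2025.
Opposition Stay Credit: +529 days → 25 September 2026.
Applicant Delay Offset: −244 days → 24 January 2026.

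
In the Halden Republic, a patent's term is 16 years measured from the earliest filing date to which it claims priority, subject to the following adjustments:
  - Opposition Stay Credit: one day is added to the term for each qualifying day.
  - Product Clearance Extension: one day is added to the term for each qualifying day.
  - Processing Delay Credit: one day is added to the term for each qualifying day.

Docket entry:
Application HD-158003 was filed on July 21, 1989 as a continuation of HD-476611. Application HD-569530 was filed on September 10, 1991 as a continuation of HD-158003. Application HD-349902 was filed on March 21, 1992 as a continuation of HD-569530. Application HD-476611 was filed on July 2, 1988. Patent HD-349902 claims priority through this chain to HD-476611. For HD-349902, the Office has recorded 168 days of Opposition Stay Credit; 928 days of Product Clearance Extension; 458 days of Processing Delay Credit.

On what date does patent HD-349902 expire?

2008-10-03

Earliest priority filing: 2 July 1988.
Base term: 2 July 1988 + 16 years → 2 July 2004.
Opposition Stay Credit: +168 days → 17 December 2004.
Product Clearance Extension: +928 days → 3 July 2007.
Processing Delay Credit: +458 days → 3 October 2008.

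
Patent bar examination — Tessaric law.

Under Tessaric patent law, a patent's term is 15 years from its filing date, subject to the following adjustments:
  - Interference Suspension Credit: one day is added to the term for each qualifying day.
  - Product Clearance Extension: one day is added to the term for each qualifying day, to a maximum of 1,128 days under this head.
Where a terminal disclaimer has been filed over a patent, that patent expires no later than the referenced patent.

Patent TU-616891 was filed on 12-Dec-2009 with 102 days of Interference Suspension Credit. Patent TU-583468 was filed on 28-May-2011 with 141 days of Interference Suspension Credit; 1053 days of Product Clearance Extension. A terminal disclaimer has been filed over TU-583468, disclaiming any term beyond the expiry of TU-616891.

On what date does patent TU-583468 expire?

Natural term of TU-583468:
  Base: filing + 15 years → 28 May 2026.
  Interference Suspension Credit: +141 days → 16 October 2026.
  Product Clearance Extension: 1053 days (within the 1128-day cap) → +1053 days → 3 September 2029.
Expiry of referenced patent TU-616891:
  Base: filing + 15 years → 12 December 2024.
  Interference Suspension Credit: +102 days → 24 March 2025.
Terminal disclaimer: TU-583468 expires on the earlier of 3 September 2029 and 24 March 2025.

2025-03-24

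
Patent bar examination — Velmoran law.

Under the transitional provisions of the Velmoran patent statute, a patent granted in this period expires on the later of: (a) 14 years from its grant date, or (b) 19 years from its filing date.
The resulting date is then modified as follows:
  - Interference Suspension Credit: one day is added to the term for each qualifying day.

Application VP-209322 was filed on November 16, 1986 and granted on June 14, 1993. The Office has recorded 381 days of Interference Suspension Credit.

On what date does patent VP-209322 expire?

June 29, 2008

(a) grant + 14 years → 14 June 2007.
(b) filing + 19 years → 16 November 2005.
Later of the two: 14 June 2007.
Interference Suspension Credit: +381 days → 29 June 2008.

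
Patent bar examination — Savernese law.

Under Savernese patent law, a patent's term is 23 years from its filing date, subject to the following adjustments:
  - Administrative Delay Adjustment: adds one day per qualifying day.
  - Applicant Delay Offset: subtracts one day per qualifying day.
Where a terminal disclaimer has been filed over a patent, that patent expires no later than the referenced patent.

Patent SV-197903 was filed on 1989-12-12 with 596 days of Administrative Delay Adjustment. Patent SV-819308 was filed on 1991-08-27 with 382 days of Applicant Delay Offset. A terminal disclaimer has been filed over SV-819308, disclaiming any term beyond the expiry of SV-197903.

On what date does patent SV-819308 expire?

Natural term of SV-819308:
  Base: filing + 23 years → 27 August 2014.
  Applicant Delay Offset: −382 days → 10 August 2013.
Expiry of referenced patent SV-197903:
  Base: filing + 23 years → 12 December 2012.
  Administrative Delay Adjustment: +596 days → 31 July 2014.
Terminal disclaimer: SV-819308 expires on the earlier of 10 August 2013 and 31 July 2014.

2013-08-10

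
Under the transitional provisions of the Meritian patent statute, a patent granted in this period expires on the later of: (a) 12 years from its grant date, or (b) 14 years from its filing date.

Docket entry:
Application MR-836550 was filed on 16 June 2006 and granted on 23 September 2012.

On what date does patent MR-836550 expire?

(a) grant + 12 years → 23 September 2024.
(b) filing + 14 years → 16 June 2020.
Later of the two: 23 September 2024.

September 23, 2024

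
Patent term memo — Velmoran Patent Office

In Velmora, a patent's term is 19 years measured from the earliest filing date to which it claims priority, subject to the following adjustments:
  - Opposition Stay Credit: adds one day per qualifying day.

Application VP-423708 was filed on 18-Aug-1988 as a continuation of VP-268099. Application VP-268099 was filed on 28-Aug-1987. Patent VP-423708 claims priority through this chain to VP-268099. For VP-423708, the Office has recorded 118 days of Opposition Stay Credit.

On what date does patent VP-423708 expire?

2006-12-24

Earliest priority filing: 28 August 1987.
Base term: 28 August 1987 + 19 years → 28 August 2006.
Opposition Stay Credit: +118 days → 24 December 2006.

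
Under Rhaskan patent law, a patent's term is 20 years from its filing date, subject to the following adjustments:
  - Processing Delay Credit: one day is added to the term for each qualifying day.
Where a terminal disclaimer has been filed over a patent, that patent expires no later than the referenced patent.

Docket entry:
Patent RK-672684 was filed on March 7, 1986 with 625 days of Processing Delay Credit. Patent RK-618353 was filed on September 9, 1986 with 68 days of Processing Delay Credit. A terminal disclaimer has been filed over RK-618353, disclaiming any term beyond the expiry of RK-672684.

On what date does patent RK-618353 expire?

November 16, 2006

Natural term of RK-618353:
  Base: filing + 20 years → 9 September 2006.
  Processing Delay Credit: +68 days → 16 November 2006.
Expiry of referenced patent RK-672684:
  Base: filing + 20 years → 7 March 2006.
  Processing Delay Credit: +625 days → 22 November 2007.
Terminal disclaimer: RK-618353 expires on the earlier of 16 November 2006 and 22 November 2007.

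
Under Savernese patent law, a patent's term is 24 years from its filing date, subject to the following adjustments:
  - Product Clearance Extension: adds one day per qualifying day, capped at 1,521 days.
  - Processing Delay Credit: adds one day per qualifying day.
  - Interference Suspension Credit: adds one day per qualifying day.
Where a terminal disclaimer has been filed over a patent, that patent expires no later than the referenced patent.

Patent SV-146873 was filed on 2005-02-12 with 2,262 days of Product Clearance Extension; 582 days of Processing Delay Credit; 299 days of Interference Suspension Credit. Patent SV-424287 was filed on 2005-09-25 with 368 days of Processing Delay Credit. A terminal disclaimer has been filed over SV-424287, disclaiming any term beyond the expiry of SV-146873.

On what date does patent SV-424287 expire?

September 28, 2030

Natural term of SV-424287:
  Base: filing + 24 years → 25 September 2029.
  Processing Delay Credit: +368 days → 28 September 2030.
Expiry of referenced patent SV-146873:
  Base: filing + 24 years → 12 February 2029.
  Product Clearance Extension: 2262 days claimed exceeds the 1521-day cap, so +1521 days → 13 April 2033.
  Processing Delay Credit: +582 days → 16 November 2034.
  Interference Suspension Credit: +299 days → 11 September 2035.
Terminal disclaimer: SV-424287 expires on the earlier of 28 September 2030 and 11 September 2035.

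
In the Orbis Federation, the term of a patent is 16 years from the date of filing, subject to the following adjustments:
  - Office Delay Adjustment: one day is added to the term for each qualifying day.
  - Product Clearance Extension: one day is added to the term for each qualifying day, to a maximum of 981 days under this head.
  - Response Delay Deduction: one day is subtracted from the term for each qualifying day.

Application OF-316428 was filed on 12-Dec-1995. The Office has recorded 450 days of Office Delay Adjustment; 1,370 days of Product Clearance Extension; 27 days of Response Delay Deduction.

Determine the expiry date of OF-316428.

Base term: filing date + 16 years → 12 December 2011.
Office Delay Adjustment: +450 days → 6 March 2013.
Product Clearance Extension: 1370 days claimed exceeds the 981-day cap, so +981 days → 12 November 2015.
Response Delay Deduction: −27 days → 16 October 2015.

October 16, 2015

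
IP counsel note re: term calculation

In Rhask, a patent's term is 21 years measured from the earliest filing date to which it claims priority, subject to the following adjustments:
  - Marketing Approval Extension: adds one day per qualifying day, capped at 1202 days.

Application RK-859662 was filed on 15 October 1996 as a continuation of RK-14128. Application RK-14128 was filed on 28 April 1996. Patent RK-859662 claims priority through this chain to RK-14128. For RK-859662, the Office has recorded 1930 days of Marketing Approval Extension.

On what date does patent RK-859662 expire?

Earliest priority filing: 28 April 1996.
Base term: 28 April 1996 + 21 years → 28 April 2017.
Marketing Approval Extension: 1930 days claimed exceeds the 1202-day cap, so +1202 days → 12 August 2020.

August 12, 2020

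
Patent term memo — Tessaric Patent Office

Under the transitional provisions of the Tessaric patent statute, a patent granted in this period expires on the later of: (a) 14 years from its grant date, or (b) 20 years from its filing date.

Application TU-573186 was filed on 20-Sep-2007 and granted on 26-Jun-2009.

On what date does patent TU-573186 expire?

(a) grant + 14 years → 26 June 2023.
(b) filing + 20 years → 20 September 2027.
Later of the two: 20 September 2027.

September 20, 2027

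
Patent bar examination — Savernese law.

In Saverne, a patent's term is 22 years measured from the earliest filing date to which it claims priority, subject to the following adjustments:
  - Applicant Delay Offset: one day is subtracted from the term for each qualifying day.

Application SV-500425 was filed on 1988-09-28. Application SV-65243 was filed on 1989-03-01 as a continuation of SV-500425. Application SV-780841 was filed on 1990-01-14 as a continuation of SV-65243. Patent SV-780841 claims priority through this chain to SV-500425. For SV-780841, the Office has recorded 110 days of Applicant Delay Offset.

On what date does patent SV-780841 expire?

Earliest priority filing: 28 September 1988.
Base term: 28 September 1988 + 22 years → 28 September 2010.
Applicant Delay Offset: −110 days → 10 June 2010.

June 10, 2010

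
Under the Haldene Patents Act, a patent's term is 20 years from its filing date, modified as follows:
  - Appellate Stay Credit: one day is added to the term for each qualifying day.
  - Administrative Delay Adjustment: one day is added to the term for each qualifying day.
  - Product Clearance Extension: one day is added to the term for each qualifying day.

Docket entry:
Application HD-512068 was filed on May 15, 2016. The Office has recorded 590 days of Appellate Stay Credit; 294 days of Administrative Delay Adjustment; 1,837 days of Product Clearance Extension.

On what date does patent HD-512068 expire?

2043-10-27

Base term: filing date + 20 years → 15 May 2036.
Appellate Stay Credit: +590 days → 26 December 2037.
Administrative Delay Adjustment: +294 days → 16 October 2038.
Product Clearance Extension: +1837 days → 27 October 2043.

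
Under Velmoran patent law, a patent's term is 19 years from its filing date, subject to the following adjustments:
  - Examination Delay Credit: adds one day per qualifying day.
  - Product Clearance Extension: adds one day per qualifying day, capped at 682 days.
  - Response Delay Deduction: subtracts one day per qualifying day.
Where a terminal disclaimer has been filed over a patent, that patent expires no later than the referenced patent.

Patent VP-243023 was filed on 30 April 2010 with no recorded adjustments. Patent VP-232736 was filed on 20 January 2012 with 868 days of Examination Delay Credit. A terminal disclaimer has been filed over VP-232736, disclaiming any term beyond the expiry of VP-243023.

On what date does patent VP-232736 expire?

2029-04-30

Natural term of VP-232736:
  Base: filing + 19 years → 20 January 2031.
  Examination Delay Credit: +868 days → 6 June 2033.
Expiry of referenced patent VP-243023:
  Base: filing + 19 years → 30 April 2029.
Terminal disclaimer: VP-232736 expires on the earlier of 6 June 2033 and 30 April 2029.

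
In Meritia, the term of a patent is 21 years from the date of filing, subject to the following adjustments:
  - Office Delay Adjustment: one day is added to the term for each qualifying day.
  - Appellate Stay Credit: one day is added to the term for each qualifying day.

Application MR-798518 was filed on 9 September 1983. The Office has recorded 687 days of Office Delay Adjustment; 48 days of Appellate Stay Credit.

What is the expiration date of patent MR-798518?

September 14, 2006

Base term: filing date + 21 years → 9 September 2004.
Office Delay Adjustment: +687 days → 28 July 2006.
Appellate Stay Credit: +48 days → 14 September 2006.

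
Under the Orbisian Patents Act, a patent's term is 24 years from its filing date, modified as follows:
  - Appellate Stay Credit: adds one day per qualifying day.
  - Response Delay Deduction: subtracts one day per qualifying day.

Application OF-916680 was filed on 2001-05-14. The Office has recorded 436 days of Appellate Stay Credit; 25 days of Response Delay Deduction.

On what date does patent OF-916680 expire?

Base term: filing date + 24 years → 14 May 2025.
Appellate Stay Credit: +436 days → 24 July 2026.
Response Delay Deduction: −25 days → 29 June 2026.

2026-06-29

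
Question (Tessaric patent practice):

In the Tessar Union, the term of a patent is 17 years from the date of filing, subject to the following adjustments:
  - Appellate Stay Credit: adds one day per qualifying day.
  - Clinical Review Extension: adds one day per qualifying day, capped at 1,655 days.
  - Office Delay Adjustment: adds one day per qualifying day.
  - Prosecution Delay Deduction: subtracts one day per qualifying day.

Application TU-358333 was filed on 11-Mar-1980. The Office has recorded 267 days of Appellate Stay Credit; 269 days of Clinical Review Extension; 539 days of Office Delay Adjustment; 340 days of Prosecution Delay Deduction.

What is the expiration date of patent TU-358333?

Base term: filing date + 17 years → 11 March 1997.
Appellate Stay Credit: +267 days → 3 December 1997.
Clinical Review Extension: 269 days (within the 1655-day cap) → +269 days → 29 August 1998.
Office Delay Adjustment: +539 days → 19 February 2000.
Prosecution Delay Deduction: −340 days → 16 March 1999.

March 16, 1999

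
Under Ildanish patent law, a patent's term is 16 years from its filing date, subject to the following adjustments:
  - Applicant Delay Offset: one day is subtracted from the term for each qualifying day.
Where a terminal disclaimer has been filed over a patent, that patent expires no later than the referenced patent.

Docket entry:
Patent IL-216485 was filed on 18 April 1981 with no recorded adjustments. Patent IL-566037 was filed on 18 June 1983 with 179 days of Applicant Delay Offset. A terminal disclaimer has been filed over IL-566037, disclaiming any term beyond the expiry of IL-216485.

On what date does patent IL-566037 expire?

1997-04-18

Natural term of IL-566037:
  Base: filing + 16 years → 18 June 1999.
  Applicant Delay Offset: −179 days → 21 December 1998.
Expiry of referenced patent IL-216485:
  Base: filing + 16 years → 18 April 1997.
Terminal disclaimer: IL-566037 expires on the earlier of 21 December 1998 and 18 April 1997.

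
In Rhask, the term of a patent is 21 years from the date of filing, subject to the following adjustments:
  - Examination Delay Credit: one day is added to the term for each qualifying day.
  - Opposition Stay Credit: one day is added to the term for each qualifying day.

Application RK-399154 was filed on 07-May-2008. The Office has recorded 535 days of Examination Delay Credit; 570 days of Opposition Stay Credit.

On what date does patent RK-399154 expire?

2032-05-16

Base term: filing date + 21 years → 7 May 2029.
Examination Delay Credit: +535 days → 24 October 2030.
Opposition Stay Credit: +570 days → 16 May 2032.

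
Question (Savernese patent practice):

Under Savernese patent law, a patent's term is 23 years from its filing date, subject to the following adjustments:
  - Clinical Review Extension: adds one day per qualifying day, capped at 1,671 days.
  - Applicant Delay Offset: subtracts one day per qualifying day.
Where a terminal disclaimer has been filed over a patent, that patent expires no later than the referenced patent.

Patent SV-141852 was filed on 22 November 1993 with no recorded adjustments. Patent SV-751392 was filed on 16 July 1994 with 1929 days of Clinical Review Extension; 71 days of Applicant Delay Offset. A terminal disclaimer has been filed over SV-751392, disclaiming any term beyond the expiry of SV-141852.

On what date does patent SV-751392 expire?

Natural term of SV-751392:
  Base: filing + 23 years → 16 July 2017.
  Clinical Review Extension: 1929 days claimed exceeds the 1671-day cap, so +1671 days → 11 February 2022.
  Applicant Delay Offset: −71 days → 2 December 2021.
Expiry of referenced patent SV-141852:
  Base: filing + 23 years → 22 November 2016.
Terminal disclaimer: SV-751392 expires on the earlier of 2 December 2021 and 22 November 2016.

November 22, 2016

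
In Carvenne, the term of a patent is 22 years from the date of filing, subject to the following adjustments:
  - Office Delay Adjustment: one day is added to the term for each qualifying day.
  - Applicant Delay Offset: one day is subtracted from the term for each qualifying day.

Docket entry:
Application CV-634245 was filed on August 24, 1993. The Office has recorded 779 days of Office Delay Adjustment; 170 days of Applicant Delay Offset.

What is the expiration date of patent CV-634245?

Base term: filing date + 22 years → 24 August 2015.
Office Delay Adjustment: +779 days → 11 October 2017.
Applicant Delay Offset: −170 days → 24 April 2017.

2017-04-24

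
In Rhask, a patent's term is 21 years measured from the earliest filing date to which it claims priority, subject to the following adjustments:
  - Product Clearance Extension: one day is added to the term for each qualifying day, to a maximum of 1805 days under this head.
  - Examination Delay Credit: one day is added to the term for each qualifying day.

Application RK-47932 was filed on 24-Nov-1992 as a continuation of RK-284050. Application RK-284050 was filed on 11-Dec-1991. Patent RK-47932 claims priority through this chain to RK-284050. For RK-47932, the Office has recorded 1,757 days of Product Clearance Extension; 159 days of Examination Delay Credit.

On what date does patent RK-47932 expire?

Earliest priority filing: 11 December 1991.
Base term: 11 December 1991 + 21 years → 11 December 2012.
Product Clearance Extension: 1757 days (within the 1805-day cap) → +1757 days → 3 October 2017.
Examination Delay Credit: +159 days → 11 March 2018.

2018-03-11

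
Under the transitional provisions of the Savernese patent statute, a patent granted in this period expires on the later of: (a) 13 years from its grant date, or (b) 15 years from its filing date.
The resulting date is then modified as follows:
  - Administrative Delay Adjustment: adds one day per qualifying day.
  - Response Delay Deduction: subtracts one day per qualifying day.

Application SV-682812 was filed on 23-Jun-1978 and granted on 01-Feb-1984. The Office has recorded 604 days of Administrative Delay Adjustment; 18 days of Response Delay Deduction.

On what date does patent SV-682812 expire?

(a) grant + 13 years → 1 February 1997.
(b) filing + 15 years → 23 June 1993.
Later of the two: 1 February 1997.
Administrative Delay Adjustment: +604 days → 28 September 1998.
Response Delay Deduction: −18 days → 10 September 1998.

September 10, 1998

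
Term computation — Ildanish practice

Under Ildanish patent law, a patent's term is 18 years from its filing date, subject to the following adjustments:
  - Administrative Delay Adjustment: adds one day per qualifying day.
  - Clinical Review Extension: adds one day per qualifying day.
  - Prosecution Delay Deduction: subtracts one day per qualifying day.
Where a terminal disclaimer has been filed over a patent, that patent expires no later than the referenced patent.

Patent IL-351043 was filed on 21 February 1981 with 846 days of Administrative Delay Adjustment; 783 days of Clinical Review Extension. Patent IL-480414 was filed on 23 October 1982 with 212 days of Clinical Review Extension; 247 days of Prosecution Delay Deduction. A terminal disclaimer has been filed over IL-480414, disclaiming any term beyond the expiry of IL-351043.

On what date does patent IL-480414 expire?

Natural term of IL-480414:
  Base: filing + 18 years → 23 October 2000.
  Clinical Review Extension: +212 days → 23 May 2001.
  Prosecution Delay Deduction: −247 days → 18 September 2000.
Expiry of referenced patent IL-351043:
  Base: filing + 18 years → 21 February 1999.
  Administrative Delay Adjustment: +846 days → 16 June 2001.
  Clinical Review Extension: +783 days → 8 August 2003.
Terminal disclaimer: IL-480414 expires on the earlier of 18 September 2000 and 8 August 2003.

2000-09-18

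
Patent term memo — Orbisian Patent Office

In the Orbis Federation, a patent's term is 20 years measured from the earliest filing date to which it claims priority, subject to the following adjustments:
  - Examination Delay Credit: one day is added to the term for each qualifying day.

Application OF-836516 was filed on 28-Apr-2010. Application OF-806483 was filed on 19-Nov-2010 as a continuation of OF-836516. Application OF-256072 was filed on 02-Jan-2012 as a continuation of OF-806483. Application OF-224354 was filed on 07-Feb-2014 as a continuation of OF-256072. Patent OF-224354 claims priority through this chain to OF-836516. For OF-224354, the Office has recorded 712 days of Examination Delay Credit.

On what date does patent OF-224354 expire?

Earliest priority filing: 28 April 2010.
Base term: 28 April 2010 + 20 years → 28 April 2030.
Examination Delay Credit: +712 days → 9 April 2032.

April 9, 2032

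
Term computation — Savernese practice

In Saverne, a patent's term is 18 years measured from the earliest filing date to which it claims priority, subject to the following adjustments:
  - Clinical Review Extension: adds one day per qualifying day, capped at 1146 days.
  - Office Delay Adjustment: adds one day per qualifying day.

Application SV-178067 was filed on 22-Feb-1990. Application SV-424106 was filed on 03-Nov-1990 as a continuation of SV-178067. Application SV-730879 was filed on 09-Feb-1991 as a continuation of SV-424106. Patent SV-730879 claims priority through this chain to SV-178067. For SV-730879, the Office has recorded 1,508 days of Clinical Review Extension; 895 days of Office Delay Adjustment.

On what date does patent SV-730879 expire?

Earliest priority filing: 22 February 1990.
Base term: 22 February 1990 + 18 years → 22 February 2008.
Clinical Review Extension: 1508 days claimed exceeds the 1146-day cap, so +1146 days → 13 April 2011.
Office Delay Adjustment: +895 days → 24 September 2013.

September 24, 2013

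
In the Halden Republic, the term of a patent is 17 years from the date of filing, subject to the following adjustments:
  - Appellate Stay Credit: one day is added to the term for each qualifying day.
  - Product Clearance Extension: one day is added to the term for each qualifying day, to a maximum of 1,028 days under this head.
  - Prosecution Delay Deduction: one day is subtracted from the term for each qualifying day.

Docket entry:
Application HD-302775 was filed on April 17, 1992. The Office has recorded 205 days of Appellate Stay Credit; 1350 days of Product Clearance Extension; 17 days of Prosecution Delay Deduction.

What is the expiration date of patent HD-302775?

Base term: filing date + 17 years → 17 April 2009.
Appellate Stay Credit: +205 days → 8 November 2009.
Product Clearance Extension: 1350 days claimed exceeds the 1028-day cap, so +1028 days → 1 September 2012.
Prosecution Delay Deduction: −17 days → 15 August 2012.

2012-08-15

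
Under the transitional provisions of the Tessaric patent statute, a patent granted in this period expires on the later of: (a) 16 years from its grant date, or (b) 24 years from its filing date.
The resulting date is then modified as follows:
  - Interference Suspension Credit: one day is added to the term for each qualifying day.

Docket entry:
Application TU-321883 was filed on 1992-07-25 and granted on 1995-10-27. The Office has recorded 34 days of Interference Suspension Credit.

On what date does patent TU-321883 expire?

August 28, 2016

(a) grant + 16 years → 27 October 2011.
(b) filing + 24 years → 25 July 2016.
Later of the two: 25 July 2016.
Interference Suspension Credit: +34 days → 28 August 2016.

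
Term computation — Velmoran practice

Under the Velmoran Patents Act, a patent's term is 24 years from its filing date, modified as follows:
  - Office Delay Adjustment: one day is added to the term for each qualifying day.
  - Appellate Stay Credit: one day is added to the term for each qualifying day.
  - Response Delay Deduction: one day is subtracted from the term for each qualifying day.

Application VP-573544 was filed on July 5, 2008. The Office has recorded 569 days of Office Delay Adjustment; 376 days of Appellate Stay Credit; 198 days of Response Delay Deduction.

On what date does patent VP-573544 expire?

Base term: filing date + 24 years → 5 July 2032.
Office Delay Adjustment: +569 days → 25 January 2034.
Appellate Stay Credit: +376 days → 5 February 2035.
Response Delay Deduction: −198 days → 22 July 2034.

2034-07-22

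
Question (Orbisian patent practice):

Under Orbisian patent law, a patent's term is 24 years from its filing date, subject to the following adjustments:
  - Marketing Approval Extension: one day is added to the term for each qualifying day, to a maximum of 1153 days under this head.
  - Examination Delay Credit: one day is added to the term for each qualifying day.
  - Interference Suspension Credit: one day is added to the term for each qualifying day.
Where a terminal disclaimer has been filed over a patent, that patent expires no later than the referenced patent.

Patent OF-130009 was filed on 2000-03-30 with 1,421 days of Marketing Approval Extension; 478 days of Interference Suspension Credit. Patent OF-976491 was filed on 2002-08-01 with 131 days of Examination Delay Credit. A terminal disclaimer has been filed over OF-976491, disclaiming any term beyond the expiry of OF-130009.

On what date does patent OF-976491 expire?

2026-12-10

Natural term of OF-976491:
  Base: filing + 24 years → 1 August 2026.
  Examination Delay Credit: +131 days → 10 December 2026.
Expiry of referenced patent OF-130009:
  Base: filing + 24 years → 30 March 2024.
  Marketing Approval Extension: 1421 days claimed exceeds the 1153-day cap, so +1153 days → 27 May 2027.
  Interference Suspension Credit: +478 days → 16 September 2028.
Terminal disclaimer: OF-976491 expires on the earlier of 10 December 2026 and 16 September 2028.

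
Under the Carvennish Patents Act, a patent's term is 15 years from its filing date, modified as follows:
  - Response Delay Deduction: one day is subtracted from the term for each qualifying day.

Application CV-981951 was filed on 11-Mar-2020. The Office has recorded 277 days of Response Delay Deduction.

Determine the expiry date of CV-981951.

Base term: filing date + 15 years → 11 March 2035.
Response Delay Deduction: −277 days → 7 June 2034.

2034-06-07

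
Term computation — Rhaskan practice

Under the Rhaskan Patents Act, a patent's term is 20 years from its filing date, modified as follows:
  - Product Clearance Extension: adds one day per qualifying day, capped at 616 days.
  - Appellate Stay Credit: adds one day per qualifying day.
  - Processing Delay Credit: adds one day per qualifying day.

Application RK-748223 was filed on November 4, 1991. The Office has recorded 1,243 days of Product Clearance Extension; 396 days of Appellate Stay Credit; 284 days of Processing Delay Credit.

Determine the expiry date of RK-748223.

Base term: filing date + 20 years → 4 November 2011.
Product Clearance Extension: 1243 days claimed exceeds the 616-day cap, so +616 days → 12 July 2013.
Appellate Stay Credit: +396 days → 12 August 2014.
Processing Delay Credit: +284 days → 23 May 2015.

2015-05-23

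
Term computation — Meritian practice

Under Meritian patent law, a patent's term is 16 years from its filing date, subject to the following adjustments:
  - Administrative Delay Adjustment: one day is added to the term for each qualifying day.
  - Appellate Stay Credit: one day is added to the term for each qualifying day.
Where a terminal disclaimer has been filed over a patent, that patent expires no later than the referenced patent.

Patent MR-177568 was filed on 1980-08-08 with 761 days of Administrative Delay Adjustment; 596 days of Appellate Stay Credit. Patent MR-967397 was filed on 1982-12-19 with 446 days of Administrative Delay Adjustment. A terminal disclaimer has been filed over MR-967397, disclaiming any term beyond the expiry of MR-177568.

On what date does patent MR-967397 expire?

2000-03-09

Natural term of MR-967397:
  Base: filing + 16 years → 19 December 1998.
  Administrative Delay Adjustment: +446 days → 9 March 2000.
Expiry of referenced patent MR-177568:
  Base: filing + 16 years → 8 August 1996.
  Administrative Delay Adjustment: +761 days → 8 September 1998.
  Appellate Stay Credit: +596 days → 26 April 2000.
Terminal disclaimer: MR-967397 expires on the earlier of 9 March 2000 and 26 April 2000.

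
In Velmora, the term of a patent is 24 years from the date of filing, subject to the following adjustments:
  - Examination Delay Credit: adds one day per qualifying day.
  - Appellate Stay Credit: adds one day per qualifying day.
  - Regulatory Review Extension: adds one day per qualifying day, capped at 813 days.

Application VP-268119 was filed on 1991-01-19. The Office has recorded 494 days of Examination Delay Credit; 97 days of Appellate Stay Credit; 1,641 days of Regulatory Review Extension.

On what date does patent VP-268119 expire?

2018-11-23

Base term: filing date + 24 years → 19 January 2015.
Examination Delay Credit: +494 days → 27 May 2016.
Appellate Stay Credit: +97 days → 1 September 2016.
Regulatory Review Extension: 1641 days claimed exceeds the 813-day cap, so +813 days → 23 November 2018.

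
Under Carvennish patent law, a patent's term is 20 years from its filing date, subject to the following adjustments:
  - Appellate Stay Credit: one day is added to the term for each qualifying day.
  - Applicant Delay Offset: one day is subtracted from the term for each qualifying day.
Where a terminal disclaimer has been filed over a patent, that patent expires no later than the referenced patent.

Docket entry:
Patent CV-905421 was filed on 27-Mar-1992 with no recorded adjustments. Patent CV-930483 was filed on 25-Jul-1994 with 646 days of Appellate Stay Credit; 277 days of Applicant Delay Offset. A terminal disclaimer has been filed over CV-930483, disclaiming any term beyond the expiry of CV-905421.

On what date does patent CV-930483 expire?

Natural term of CV-930483:
  Base: filing + 20 years → 25 July 2014.
  Appellate Stay Credit: +646 days → 1 May 2016.
  Applicant Delay Offset: −277 days → 29 July 2015.
Expiry of referenced patent CV-905421:
  Base: filing + 20 years → 27 March 2012.
Terminal disclaimer: CV-930483 expires on the earlier of 29 July 2015 and 27 March 2012.

2012-03-27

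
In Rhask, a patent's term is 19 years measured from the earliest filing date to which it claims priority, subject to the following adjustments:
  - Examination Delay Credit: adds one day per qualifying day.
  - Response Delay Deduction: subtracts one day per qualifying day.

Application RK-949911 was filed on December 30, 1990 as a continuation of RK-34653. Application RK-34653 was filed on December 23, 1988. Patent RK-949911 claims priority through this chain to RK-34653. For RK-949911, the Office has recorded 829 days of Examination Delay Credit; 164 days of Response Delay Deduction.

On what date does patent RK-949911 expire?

Earliest priority filing: 23 December 1988.
Base term: 23 December 1988 + 19 years → 23 December 2007.
Examination Delay Credit: +829 days → 31 March 2010.
Response Delay Deduction: −164 days → 18 October 2009.

2009-10-18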